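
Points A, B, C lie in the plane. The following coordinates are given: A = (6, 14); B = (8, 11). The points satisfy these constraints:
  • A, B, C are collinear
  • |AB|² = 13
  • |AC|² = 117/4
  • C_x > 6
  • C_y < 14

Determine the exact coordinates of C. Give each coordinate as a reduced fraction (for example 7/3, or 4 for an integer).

C = (9, 19/2)

1. C_x = 9  [[A, B, C are collinear ⇒ 3x+2y-46=0] ∩ [|C−(6, 14)|²=117/4]]
2. C_y = 19/2  [[A, B, C are collinear ⇒ 3x+2y-46=0] ∩ [|C−(6, 14)|²=117/4]]
   so C = (9, 19/2)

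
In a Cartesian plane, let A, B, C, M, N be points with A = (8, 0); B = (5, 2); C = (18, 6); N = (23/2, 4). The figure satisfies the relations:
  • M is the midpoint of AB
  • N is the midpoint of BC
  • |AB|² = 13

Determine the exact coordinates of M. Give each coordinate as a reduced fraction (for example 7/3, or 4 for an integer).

1. M_x = 13/2  [2·M = A+B = (8, 0)+(5, 2)]
2. M_y = 1  [2·M = A+B = (8, 0)+(5, 2)]
   so M = (13/2, 1)

M = (13/2, 1)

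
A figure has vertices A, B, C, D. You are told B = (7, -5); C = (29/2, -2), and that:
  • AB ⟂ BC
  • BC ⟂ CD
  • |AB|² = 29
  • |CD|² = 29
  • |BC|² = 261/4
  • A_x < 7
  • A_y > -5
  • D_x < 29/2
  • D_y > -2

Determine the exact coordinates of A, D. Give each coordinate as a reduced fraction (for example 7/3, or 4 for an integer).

A = (5, 0)
D = (25/2, 3)

1. A_x = 5  [[AB ⟂ BC ⇒ -15/2x-3y+75/2=0] ∩ [|A−(7, -5)|²=29]]
2. A_y = 0  [[AB ⟂ BC ⇒ -15/2x-3y+75/2=0] ∩ [|A−(7, -5)|²=29]]
   so A = (5, 0)
3. D_x = 25/2  [[BC ⟂ CD ⇒ 15/2x+3y-411/4=0] ∩ [|D−(29/2, -2)|²=29]]
4. D_y = 3  [[BC ⟂ CD ⇒ 15/2x+3y-411/4=0] ∩ [|D−(29/2, -2)|²=29]]
   so D = (25/2, 3)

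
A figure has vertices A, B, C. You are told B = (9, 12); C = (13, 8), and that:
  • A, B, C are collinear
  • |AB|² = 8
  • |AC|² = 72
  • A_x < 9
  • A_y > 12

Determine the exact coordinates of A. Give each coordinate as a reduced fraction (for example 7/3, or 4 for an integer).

1. A_x = 7  [[A, B, C are collinear ⇒ 4x+4y-84=0] ∩ [|A−(9, 12)|²=8]]
2. A_y = 14  [[A, B, C are collinear ⇒ 4x+4y-84=0] ∩ [|A−(9, 12)|²=8]]
   so A = (7, 14)

A = (7, 14)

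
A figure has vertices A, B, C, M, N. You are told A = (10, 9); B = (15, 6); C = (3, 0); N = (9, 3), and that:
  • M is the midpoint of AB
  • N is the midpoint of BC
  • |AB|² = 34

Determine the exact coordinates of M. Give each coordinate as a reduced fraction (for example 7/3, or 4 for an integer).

1. M_x = 25/2  [2·M = A+B = (10, 9)+(15, 6)]
2. M_y = 15/2  [2·M = A+B = (10, 9)+(15, 6)]
   so M = (25/2, 15/2)

M = (25/2, 15/2)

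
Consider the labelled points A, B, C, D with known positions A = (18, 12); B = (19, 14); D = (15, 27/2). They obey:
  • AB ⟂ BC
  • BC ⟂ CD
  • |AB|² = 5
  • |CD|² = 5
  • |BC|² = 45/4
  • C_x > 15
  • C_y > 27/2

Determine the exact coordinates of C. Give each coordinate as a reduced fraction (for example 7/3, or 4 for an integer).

C = (16, 31/2)

1. C_x = 16  [[AB ⟂ BC ⇒ 1x+2y-47=0] ∩ [|C−(15, 27/2)|²=5]]
2. C_y = 31/2  [[AB ⟂ BC ⇒ 1x+2y-47=0] ∩ [|C−(15, 27/2)|²=5]]
   so C = (16, 31/2)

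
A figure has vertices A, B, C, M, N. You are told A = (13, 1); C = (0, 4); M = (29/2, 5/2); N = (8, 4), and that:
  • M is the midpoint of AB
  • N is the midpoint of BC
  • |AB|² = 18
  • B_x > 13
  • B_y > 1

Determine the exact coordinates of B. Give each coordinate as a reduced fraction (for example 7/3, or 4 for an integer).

1. B_x = 16  [B = 2·M−A = 2·(29/2, 5/2)−(13, 1)]
2. B_y = 4  [B = 2·M−A = 2·(29/2, 5/2)−(13, 1)]
   so B = (16, 4)

B = (16, 4)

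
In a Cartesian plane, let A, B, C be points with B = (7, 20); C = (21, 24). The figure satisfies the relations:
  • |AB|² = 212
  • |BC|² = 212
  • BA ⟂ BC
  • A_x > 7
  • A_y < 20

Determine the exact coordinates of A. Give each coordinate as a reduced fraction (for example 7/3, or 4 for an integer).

1. A_x = 11  [[BA ⟂ BC ⇒ 14x+4y-178=0] ∩ [|A−(7, 20)|²=212]]
2. A_y = 6  [[BA ⟂ BC ⇒ 14x+4y-178=0] ∩ [|A−(7, 20)|²=212]]
   so A = (11, 6)

A = (11, 6)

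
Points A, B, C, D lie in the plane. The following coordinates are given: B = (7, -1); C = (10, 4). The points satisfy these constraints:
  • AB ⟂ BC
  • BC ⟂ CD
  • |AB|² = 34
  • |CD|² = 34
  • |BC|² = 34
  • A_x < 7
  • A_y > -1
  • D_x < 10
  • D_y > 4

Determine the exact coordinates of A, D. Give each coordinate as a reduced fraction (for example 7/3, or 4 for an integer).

1. A_x = 2  [[AB ⟂ BC ⇒ -3x-5y+16=0] ∩ [|A−(7, -1)|²=34]]
2. A_y = 2  [[AB ⟂ BC ⇒ -3x-5y+16=0] ∩ [|A−(7, -1)|²=34]]
   so A = (2, 2)
3. D_x = 5  [[BC ⟂ CD ⇒ 3x+5y-50=0] ∩ [|D−(10, 4)|²=34]]
4. D_y = 7  [[BC ⟂ CD ⇒ 3x+5y-50=0] ∩ [|D−(10, 4)|²=34]]
   so D = (5, 7)

A = (2, 2)
D = (5, 7)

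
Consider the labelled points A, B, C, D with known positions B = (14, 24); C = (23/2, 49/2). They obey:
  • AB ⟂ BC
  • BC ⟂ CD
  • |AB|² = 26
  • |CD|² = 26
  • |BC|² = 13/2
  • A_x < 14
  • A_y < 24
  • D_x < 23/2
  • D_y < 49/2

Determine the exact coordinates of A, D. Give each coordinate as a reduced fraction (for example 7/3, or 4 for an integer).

1. A_x = 13  [[AB ⟂ BC ⇒ 5/2x-1/2y-23=0] ∩ [|A−(14, 24)|²=26]]
2. A_y = 19  [[AB ⟂ BC ⇒ 5/2x-1/2y-23=0] ∩ [|A−(14, 24)|²=26]]
   so A = (13, 19)
3. D_x = 21/2  [[BC ⟂ CD ⇒ -5/2x+1/2y+33/2=0] ∩ [|D−(23/2, 49/2)|²=26]]
4. D_y = 39/2  [[BC ⟂ CD ⇒ -5/2x+1/2y+33/2=0] ∩ [|D−(23/2, 49/2)|²=26]]
   so D = (21/2, 39/2)

A = (13, 19)
D = (21/2, 39/2)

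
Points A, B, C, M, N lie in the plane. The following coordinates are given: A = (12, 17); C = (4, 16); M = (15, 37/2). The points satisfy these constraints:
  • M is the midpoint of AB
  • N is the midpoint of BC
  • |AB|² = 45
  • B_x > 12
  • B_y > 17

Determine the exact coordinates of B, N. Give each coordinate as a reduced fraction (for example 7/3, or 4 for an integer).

B = (18, 20)
N = (11, 18)

1. B_x = 18  [B = 2·M−A = 2·(15, 37/2)−(12, 17)]
2. B_y = 20  [B = 2·M−A = 2·(15, 37/2)−(12, 17)]
   so B = (18, 20)
3. N_x = 11  [2·N = B+C = (18, 20)+(4, 16)]
4. N_y = 18  [2·N = B+C = (18, 20)+(4, 16)]
   so N = (11, 18)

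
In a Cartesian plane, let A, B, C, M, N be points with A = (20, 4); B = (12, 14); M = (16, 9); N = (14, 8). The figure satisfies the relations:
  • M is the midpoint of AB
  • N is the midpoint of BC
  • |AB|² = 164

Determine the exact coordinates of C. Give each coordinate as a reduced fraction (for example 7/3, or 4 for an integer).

1. C_x = 16  [C = 2·N−B = 2·(14, 8)−(12, 14)]
2. C_y = 2  [C = 2·N−B = 2·(14, 8)−(12, 14)]
   so C = (16, 2)

C = (16, 2)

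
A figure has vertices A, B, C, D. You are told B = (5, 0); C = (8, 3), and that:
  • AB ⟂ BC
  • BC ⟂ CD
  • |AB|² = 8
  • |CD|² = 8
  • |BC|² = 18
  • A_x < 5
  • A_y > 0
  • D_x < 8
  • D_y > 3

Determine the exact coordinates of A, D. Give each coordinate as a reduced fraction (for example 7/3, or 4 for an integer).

1. A_x = 3  [[AB ⟂ BC ⇒ -3x-3y+15=0] ∩ [|A−(5, 0)|²=8]]
2. A_y = 2  [[AB ⟂ BC ⇒ -3x-3y+15=0] ∩ [|A−(5, 0)|²=8]]
   so A = (3, 2)
3. D_x = 6  [[BC ⟂ CD ⇒ 3x+3y-33=0] ∩ [|D−(8, 3)|²=8]]
4. D_y = 5  [[BC ⟂ CD ⇒ 3x+3y-33=0] ∩ [|D−(8, 3)|²=8]]
   so D = (6, 5)

A = (3, 2)
D = (6, 5)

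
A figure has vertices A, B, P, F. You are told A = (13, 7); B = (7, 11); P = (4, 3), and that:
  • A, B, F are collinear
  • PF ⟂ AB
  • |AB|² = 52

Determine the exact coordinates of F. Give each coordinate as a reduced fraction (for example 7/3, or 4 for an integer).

F = (112/13, 129/13)

1. F_x = 112/13  [[A, B, F are collinear ⇒ -4x-6y+94=0] ∩ [PF ⟂ AB ⇒ -6x+4y+12=0]]
2. F_y = 129/13  [[A, B, F are collinear ⇒ -4x-6y+94=0] ∩ [PF ⟂ AB ⇒ -6x+4y+12=0]]
   so F = (112/13, 129/13)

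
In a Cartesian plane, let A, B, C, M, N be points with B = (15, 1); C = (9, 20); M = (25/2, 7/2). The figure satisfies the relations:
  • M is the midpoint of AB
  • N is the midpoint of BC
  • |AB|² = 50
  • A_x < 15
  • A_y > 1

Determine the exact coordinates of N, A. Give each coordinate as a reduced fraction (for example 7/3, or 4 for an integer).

1. A_x = 10  [A = 2·M−B = 2·(25/2, 7/2)−(15, 1)]
2. A_y = 6  [A = 2·M−B = 2·(25/2, 7/2)−(15, 1)]
   so A = (10, 6)
3. N_x = 12  [2·N = B+C = (15, 1)+(9, 20)]
4. N_y = 21/2  [2·N = B+C = (15, 1)+(9, 20)]
   so N = (12, 21/2)

N = (12, 21/2)
A = (10, 6)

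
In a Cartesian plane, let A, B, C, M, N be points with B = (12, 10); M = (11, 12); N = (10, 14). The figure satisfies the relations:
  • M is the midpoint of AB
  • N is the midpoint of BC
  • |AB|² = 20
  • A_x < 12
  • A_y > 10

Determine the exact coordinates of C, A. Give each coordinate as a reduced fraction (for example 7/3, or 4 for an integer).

1. A_x = 10  [A = 2·M−B = 2·(11, 12)−(12, 10)]
2. A_y = 14  [A = 2·M−B = 2·(11, 12)−(12, 10)]
   so A = (10, 14)
3. C_x = 8  [C = 2·N−B = 2·(10, 14)−(12, 10)]
4. C_y = 18  [C = 2·N−B = 2·(10, 14)−(12, 10)]
   so C = (8, 18)

C = (8, 18)
A = (10, 14)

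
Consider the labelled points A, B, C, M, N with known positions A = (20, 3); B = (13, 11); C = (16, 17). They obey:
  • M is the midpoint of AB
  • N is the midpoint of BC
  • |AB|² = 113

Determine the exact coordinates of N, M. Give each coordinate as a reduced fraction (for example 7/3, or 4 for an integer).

1. M_x = 33/2  [2·M = A+B = (20, 3)+(13, 11)]
2. M_y = 7  [2·M = A+B = (20, 3)+(13, 11)]
   so M = (33/2, 7)
3. N_x = 29/2  [2·N = B+C = (13, 11)+(16, 17)]
4. N_y = 14  [2·N = B+C = (13, 11)+(16, 17)]
   so N = (29/2, 14)

N = (29/2, 14)
M = (33/2, 7)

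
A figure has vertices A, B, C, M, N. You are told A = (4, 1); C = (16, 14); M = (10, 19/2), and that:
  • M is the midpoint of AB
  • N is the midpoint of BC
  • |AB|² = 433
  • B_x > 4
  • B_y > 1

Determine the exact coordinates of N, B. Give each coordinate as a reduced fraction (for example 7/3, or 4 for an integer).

N = (16, 16)
B = (16, 18)

1. B_x = 16  [B = 2·M−A = 2·(10, 19/2)−(4, 1)]
2. B_y = 18  [B = 2·M−A = 2·(10, 19/2)−(4, 1)]
   so B = (16, 18)
3. N_x = 16  [2·N = B+C = (16, 18)+(16, 14)]
4. N_y = 16  [2·N = B+C = (16, 18)+(16, 14)]
   so N = (16, 16)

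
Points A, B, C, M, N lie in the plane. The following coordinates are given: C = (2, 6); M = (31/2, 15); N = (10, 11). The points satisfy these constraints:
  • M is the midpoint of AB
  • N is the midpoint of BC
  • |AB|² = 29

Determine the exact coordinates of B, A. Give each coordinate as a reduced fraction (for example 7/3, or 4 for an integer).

1. B_x = 18  [B = 2·N−C = 2·(10, 11)−(2, 6)]
2. B_y = 16  [B = 2·N−C = 2·(10, 11)−(2, 6)]
   so B = (18, 16)
3. A_x = 13  [A = 2·M−B = 2·(31/2, 15)−(18, 16)]
4. A_y = 14  [A = 2·M−B = 2·(31/2, 15)−(18, 16)]
   so A = (13, 14)

B = (18, 16)
A = (13, 14)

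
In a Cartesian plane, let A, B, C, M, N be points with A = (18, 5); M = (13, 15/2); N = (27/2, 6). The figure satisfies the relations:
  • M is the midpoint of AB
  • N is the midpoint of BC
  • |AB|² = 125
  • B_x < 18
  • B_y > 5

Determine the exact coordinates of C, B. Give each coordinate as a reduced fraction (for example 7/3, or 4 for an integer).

1. B_x = 8  [B = 2·M−A = 2·(13, 15/2)−(18, 5)]
2. B_y = 10  [B = 2·M−A = 2·(13, 15/2)−(18, 5)]
   so B = (8, 10)
3. C_x = 19  [C = 2·N−B = 2·(27/2, 6)−(8, 10)]
4. C_y = 2  [C = 2·N−B = 2·(27/2, 6)−(8, 10)]
   so C = (19, 2)

C = (19, 2)
B = (8, 10)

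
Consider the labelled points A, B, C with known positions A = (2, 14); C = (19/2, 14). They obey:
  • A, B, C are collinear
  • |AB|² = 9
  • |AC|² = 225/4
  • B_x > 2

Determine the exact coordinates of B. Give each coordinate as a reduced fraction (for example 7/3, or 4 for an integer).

1. B_x = 5  [[A, B, C are collinear ⇒ -15/2y+105=0] ∩ [|B−(2, 14)|²=9]]
2. B_y = 14  [[A, B, C are collinear ⇒ -15/2y+105=0] ∩ [|B−(2, 14)|²=9]]
   so B = (5, 14)

B = (5, 14)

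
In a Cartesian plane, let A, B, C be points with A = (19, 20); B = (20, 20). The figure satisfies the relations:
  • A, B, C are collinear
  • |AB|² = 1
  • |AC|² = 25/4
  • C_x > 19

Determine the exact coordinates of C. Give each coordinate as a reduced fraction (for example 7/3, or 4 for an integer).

C = (43/2, 20)

1. C_x = 43/2  [[A, B, C are collinear ⇒ 1y-20=0] ∩ [|C−(19, 20)|²=25/4]]
2. C_y = 20  [[A, B, C are collinear ⇒ 1y-20=0] ∩ [|C−(19, 20)|²=25/4]]
   so C = (43/2, 20)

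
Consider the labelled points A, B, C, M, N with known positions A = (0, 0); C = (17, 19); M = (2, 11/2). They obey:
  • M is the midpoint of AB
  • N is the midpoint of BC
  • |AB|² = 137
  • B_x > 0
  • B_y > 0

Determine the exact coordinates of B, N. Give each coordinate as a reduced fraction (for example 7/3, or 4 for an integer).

1. B_x = 4  [B = 2·M−A = 2·(2, 11/2)−(0, 0)]
2. B_y = 11  [B = 2·M−A = 2·(2, 11/2)−(0, 0)]
   so B = (4, 11)
3. N_x = 21/2  [2·N = B+C = (4, 11)+(17, 19)]
4. N_y = 15  [2·N = B+C = (4, 11)+(17, 19)]
   so N = (21/2, 15)

B = (4, 11)
N = (21/2, 15)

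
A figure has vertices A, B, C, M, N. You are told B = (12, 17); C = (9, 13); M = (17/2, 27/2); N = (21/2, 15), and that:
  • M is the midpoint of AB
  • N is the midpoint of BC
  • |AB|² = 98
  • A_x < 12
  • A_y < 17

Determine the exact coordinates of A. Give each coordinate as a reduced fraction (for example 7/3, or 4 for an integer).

1. A_x = 5  [A = 2·M−B = 2·(17/2, 27/2)−(12, 17)]
2. A_y = 10  [A = 2·M−B = 2·(17/2, 27/2)−(12, 17)]
   so A = (5, 10)

A = (5, 10)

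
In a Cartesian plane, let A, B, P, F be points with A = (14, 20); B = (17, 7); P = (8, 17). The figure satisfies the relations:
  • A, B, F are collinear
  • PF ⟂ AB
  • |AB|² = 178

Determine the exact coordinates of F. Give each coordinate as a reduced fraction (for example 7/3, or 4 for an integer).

1. F_x = 2555/178  [[A, B, F are collinear ⇒ 13x+3y-242=0] ∩ [PF ⟂ AB ⇒ 3x-13y+197=0]]
2. F_y = 3287/178  [[A, B, F are collinear ⇒ 13x+3y-242=0] ∩ [PF ⟂ AB ⇒ 3x-13y+197=0]]
   so F = (2555/178, 3287/178)

F = (2555/178, 3287/178)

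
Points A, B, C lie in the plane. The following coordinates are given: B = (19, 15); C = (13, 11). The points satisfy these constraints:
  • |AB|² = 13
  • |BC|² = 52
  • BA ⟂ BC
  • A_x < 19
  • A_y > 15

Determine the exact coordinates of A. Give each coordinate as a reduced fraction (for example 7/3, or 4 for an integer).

A = (17, 18)

1. A_x = 17  [[BA ⟂ BC ⇒ -6x-4y+174=0] ∩ [|A−(19, 15)|²=13]]
2. A_y = 18  [[BA ⟂ BC ⇒ -6x-4y+174=0] ∩ [|A−(19, 15)|²=13]]
   so A = (17, 18)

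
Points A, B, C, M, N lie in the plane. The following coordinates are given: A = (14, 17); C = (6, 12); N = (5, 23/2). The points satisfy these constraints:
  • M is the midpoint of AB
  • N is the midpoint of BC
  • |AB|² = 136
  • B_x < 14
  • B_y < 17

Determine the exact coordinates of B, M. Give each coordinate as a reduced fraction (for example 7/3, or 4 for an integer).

1. B_x = 4  [B = 2·N−C = 2·(5, 23/2)−(6, 12)]
2. B_y = 11  [B = 2·N−C = 2·(5, 23/2)−(6, 12)]
   so B = (4, 11)
3. M_x = 9  [2·M = A+B = (14, 17)+(4, 11)]
4. M_y = 14  [2·M = A+B = (14, 17)+(4, 11)]
   so M = (9, 14)

B = (4, 11)
M = (9, 14)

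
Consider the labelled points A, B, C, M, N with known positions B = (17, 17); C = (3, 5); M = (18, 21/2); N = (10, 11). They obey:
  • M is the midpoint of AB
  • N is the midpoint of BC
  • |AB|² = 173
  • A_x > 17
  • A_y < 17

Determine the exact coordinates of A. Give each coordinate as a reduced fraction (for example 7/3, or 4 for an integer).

A = (19, 4)

1. A_x = 19  [A = 2·M−B = 2·(18, 21/2)−(17, 17)]
2. A_y = 4  [A = 2·M−B = 2·(18, 21/2)−(17, 17)]
   so A = (19, 4)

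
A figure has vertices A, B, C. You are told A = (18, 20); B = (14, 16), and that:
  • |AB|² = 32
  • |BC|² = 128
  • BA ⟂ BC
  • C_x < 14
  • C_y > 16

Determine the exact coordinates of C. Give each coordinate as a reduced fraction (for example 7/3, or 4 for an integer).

C = (6, 24)

1. C_x = 6  [[BA ⟂ BC ⇒ 4x+4y-120=0] ∩ [|C−(14, 16)|²=128]]
2. C_y = 24  [[BA ⟂ BC ⇒ 4x+4y-120=0] ∩ [|C−(14, 16)|²=128]]
   so C = (6, 24)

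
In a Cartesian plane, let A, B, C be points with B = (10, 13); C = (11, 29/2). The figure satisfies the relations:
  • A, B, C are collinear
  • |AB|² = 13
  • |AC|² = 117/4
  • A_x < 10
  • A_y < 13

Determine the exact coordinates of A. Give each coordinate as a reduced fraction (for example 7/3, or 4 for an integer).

1. A_x = 8  [[A, B, C are collinear ⇒ -3/2x+1y+2=0] ∩ [|A−(10, 13)|²=13]]
2. A_y = 10  [[A, B, C are collinear ⇒ -3/2x+1y+2=0] ∩ [|A−(10, 13)|²=13]]
   so A = (8, 10)

A = (8, 10)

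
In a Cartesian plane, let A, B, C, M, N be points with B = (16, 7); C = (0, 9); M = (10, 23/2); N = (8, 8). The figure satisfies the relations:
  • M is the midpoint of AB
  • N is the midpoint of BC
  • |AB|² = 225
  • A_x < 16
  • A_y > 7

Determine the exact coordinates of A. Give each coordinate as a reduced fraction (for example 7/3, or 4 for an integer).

1. A_x = 4  [A = 2·M−B = 2·(10, 23/2)−(16, 7)]
2. A_y = 16  [A = 2·M−B = 2·(10, 23/2)−(16, 7)]
   so A = (4, 16)

A = (4, 16)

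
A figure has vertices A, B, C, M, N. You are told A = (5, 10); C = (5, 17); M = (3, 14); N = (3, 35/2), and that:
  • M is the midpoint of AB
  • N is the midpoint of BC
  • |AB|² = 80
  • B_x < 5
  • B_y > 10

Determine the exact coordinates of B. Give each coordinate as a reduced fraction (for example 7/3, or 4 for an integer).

1. B_x = 1  [B = 2·M−A = 2·(3, 14)−(5, 10)]
2. B_y = 18  [B = 2·M−A = 2·(3, 14)−(5, 10)]
   so B = (1, 18)

B = (1, 18)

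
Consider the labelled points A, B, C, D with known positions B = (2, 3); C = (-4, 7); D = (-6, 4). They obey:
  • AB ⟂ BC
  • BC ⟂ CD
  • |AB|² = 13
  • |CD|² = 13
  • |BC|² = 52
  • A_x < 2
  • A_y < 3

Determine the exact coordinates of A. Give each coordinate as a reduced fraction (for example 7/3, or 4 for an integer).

A = (0, 0)

1. A_x = 0  [[AB ⟂ BC ⇒ 6x-4y=0] ∩ [|A−(2, 3)|²=13]]
2. A_y = 0  [[AB ⟂ BC ⇒ 6x-4y=0] ∩ [|A−(2, 3)|²=13]]
   so A = (0, 0)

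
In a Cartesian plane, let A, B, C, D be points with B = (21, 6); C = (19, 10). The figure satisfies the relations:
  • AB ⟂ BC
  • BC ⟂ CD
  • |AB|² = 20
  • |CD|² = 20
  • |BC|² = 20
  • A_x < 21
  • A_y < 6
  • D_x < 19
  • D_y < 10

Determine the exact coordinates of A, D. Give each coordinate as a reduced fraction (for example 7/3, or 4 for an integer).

A = (17, 4)
D = (15, 8)

1. A_x = 17  [[AB ⟂ BC ⇒ 2x-4y-18=0] ∩ [|A−(21, 6)|²=20]]
2. A_y = 4  [[AB ⟂ BC ⇒ 2x-4y-18=0] ∩ [|A−(21, 6)|²=20]]
   so A = (17, 4)
3. D_x = 15  [[BC ⟂ CD ⇒ -2x+4y-2=0] ∩ [|D−(19, 10)|²=20]]
4. D_y = 8  [[BC ⟂ CD ⇒ -2x+4y-2=0] ∩ [|D−(19, 10)|²=20]]
   so D = (15, 8)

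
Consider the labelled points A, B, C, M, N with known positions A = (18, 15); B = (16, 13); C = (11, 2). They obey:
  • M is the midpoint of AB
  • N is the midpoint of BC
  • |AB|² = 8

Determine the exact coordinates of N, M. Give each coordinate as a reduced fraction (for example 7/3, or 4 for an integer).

N = (27/2, 15/2)
M = (17, 14)

1. M_x = 17  [2·M = A+B = (18, 15)+(16, 13)]
2. M_y = 14  [2·M = A+B = (18, 15)+(16, 13)]
   so M = (17, 14)
3. N_x = 27/2  [2·N = B+C = (16, 13)+(11, 2)]
4. N_y = 15/2  [2·N = B+C = (16, 13)+(11, 2)]
   so N = (27/2, 15/2)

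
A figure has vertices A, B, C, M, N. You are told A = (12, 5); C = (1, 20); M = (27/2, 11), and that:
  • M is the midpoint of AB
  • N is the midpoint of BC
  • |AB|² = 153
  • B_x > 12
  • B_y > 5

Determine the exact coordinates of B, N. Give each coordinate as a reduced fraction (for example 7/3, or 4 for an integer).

B = (15, 17)
N = (8, 37/2)

1. B_x = 15  [B = 2·M−A = 2·(27/2, 11)−(12, 5)]
2. B_y = 17  [B = 2·M−A = 2·(27/2, 11)−(12, 5)]
   so B = (15, 17)
3. N_x = 8  [2·N = B+C = (15, 17)+(1, 20)]
4. N_y = 37/2  [2·N = B+C = (15, 17)+(1, 20)]
   so N = (8, 37/2)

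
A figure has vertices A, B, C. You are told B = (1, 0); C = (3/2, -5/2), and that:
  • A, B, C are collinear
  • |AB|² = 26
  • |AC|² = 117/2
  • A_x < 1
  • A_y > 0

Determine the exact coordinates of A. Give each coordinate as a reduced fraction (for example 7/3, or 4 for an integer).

A = (0, 5)

1. A_x = 0  [[A, B, C are collinear ⇒ 5/2x+1/2y-5/2=0] ∩ [|A−(1, 0)|²=26]]
2. A_y = 5  [[A, B, C are collinear ⇒ 5/2x+1/2y-5/2=0] ∩ [|A−(1, 0)|²=26]]
   so A = (0, 5)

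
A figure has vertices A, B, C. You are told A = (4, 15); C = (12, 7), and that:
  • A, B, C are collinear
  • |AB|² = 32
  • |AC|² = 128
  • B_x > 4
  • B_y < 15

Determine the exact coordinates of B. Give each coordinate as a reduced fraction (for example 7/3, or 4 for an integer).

B = (8, 11)

1. B_x = 8  [[A, B, C are collinear ⇒ -8x-8y+152=0] ∩ [|B−(4, 15)|²=32]]
2. B_y = 11  [[A, B, C are collinear ⇒ -8x-8y+152=0] ∩ [|B−(4, 15)|²=32]]
   so B = (8, 11)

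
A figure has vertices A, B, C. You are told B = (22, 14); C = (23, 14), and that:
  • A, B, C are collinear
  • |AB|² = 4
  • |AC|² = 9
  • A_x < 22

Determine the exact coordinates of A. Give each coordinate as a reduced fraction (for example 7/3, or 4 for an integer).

1. A_x = 20  [[A, B, C are collinear ⇒ 1y-14=0] ∩ [|A−(22, 14)|²=4]]
2. A_y = 14  [[A, B, C are collinear ⇒ 1y-14=0] ∩ [|A−(22, 14)|²=4]]
   so A = (20, 14)

A = (20, 14)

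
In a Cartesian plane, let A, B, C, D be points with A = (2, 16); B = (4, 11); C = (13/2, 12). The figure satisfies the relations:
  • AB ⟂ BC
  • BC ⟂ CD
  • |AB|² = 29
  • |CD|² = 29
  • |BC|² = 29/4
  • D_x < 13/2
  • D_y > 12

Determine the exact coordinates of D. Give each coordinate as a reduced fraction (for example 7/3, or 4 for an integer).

D = (9/2, 17)

1. D_x = 9/2  [[BC ⟂ CD ⇒ 5/2x+1y-113/4=0] ∩ [|D−(13/2, 12)|²=29]]
2. D_y = 17  [[BC ⟂ CD ⇒ 5/2x+1y-113/4=0] ∩ [|D−(13/2, 12)|²=29]]
   so D = (9/2, 17)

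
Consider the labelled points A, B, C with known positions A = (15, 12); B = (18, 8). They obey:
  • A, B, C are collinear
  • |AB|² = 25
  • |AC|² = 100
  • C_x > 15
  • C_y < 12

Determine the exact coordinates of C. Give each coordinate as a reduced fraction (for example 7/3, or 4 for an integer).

1. C_x = 21  [[A, B, C are collinear ⇒ 4x+3y-96=0] ∩ [|C−(15, 12)|²=100]]
2. C_y = 4  [[A, B, C are collinear ⇒ 4x+3y-96=0] ∩ [|C−(15, 12)|²=100]]
   so C = (21, 4)

C = (21, 4)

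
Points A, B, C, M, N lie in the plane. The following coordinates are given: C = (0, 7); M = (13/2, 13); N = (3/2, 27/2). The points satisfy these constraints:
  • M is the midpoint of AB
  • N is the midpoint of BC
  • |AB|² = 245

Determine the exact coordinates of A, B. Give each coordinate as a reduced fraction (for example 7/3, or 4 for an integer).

1. B_x = 3  [B = 2·N−C = 2·(3/2, 27/2)−(0, 7)]
2. B_y = 20  [B = 2·N−C = 2·(3/2, 27/2)−(0, 7)]
   so B = (3, 20)
3. A_x = 10  [A = 2·M−B = 2·(13/2, 13)−(3, 20)]
4. A_y = 6  [A = 2·M−B = 2·(13/2, 13)−(3, 20)]
   so A = (10, 6)

A = (10, 6)
B = (3, 20)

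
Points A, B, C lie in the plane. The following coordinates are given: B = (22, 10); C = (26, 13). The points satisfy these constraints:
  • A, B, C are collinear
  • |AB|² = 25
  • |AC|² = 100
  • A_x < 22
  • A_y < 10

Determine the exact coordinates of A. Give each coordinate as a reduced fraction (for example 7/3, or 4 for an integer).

1. A_x = 18  [[A, B, C are collinear ⇒ -3x+4y+26=0] ∩ [|A−(22, 10)|²=25]]
2. A_y = 7  [[A, B, C are collinear ⇒ -3x+4y+26=0] ∩ [|A−(22, 10)|²=25]]
   so A = (18, 7)

A = (18, 7)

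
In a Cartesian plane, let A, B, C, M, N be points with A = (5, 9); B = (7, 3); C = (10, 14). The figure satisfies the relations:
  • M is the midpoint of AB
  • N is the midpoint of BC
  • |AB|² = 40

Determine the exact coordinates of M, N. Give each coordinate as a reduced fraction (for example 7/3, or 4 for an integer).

1. M_x = 6  [2·M = A+B = (5, 9)+(7, 3)]
2. M_y = 6  [2·M = A+B = (5, 9)+(7, 3)]
   so M = (6, 6)
3. N_x = 17/2  [2·N = B+C = (7, 3)+(10, 14)]
4. N_y = 17/2  [2·N = B+C = (7, 3)+(10, 14)]
   so N = (17/2, 17/2)

M = (6, 6)
N = (17/2, 17/2)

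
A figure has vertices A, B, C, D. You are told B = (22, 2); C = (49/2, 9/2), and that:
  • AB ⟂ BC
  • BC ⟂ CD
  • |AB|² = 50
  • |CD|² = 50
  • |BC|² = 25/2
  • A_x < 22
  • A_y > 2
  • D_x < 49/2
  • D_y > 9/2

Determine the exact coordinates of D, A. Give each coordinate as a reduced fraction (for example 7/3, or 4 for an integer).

1. D_x = 39/2  [[BC ⟂ CD ⇒ 5/2x+5/2y-145/2=0] ∩ [|D−(49/2, 9/2)|²=50]]
2. D_y = 19/2  [[BC ⟂ CD ⇒ 5/2x+5/2y-145/2=0] ∩ [|D−(49/2, 9/2)|²=50]]
   so D = (39/2, 19/2)
3. A_x = 17  [[AB ⟂ BC ⇒ -5/2x-5/2y+60=0] ∩ [|A−(22, 2)|²=50]]
4. A_y = 7  [[AB ⟂ BC ⇒ -5/2x-5/2y+60=0] ∩ [|A−(22, 2)|²=50]]
   so A = (17, 7)

D = (39/2, 19/2)
A = (17, 7)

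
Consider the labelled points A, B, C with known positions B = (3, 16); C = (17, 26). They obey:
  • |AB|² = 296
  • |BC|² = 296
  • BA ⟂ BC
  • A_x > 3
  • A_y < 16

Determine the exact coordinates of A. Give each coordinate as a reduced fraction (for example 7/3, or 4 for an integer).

1. A_x = 13  [[BA ⟂ BC ⇒ 14x+10y-202=0] ∩ [|A−(3, 16)|²=296]]
2. A_y = 2  [[BA ⟂ BC ⇒ 14x+10y-202=0] ∩ [|A−(3, 16)|²=296]]
   so A = (13, 2)

A = (13, 2)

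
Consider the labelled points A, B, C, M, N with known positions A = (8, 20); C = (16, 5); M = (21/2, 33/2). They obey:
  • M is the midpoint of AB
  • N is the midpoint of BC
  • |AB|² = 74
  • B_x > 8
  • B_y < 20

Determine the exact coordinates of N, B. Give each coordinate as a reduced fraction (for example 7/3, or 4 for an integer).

N = (29/2, 9)
B = (13, 13)

1. B_x = 13  [B = 2·M−A = 2·(21/2, 33/2)−(8, 20)]
2. B_y = 13  [B = 2·M−A = 2·(21/2, 33/2)−(8, 20)]
   so B = (13, 13)
3. N_x = 29/2  [2·N = B+C = (13, 13)+(16, 5)]
4. N_y = 9  [2·N = B+C = (13, 13)+(16, 5)]
   so N = (29/2, 9)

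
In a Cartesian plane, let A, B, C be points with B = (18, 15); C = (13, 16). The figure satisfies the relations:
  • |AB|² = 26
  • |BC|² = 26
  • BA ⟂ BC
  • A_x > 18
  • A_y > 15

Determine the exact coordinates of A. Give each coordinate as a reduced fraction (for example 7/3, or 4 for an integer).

A = (19, 20)

1. A_x = 19  [[BA ⟂ BC ⇒ -5x+1y+75=0] ∩ [|A−(18, 15)|²=26]]
2. A_y = 20  [[BA ⟂ BC ⇒ -5x+1y+75=0] ∩ [|A−(18, 15)|²=26]]
   so A = (19, 20)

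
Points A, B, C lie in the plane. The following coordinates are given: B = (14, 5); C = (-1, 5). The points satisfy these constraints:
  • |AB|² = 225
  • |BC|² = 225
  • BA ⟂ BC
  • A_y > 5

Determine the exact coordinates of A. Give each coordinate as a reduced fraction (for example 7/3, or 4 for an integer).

1. A_x = 14  [[BA ⟂ BC ⇒ -15x+210=0] ∩ [|A−(14, 5)|²=225]]
2. A_y = 20  [[BA ⟂ BC ⇒ -15x+210=0] ∩ [|A−(14, 5)|²=225]]
   so A = (14, 20)

A = (14, 20)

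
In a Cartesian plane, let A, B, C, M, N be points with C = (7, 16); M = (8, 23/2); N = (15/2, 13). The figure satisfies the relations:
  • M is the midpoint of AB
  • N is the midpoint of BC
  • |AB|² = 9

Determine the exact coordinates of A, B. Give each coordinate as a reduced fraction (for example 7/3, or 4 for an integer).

1. B_x = 8  [B = 2·N−C = 2·(15/2, 13)−(7, 16)]
2. B_y = 10  [B = 2·N−C = 2·(15/2, 13)−(7, 16)]
   so B = (8, 10)
3. A_x = 8  [A = 2·M−B = 2·(8, 23/2)−(8, 10)]
4. A_y = 13  [A = 2·M−B = 2·(8, 23/2)−(8, 10)]
   so A = (8, 13)

A = (8, 13)
B = (8, 10)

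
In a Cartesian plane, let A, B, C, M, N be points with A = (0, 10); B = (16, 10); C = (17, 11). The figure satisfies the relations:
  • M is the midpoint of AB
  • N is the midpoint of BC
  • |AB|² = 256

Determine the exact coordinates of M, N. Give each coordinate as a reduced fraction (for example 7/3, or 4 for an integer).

1. M_x = 8  [2·M = A+B = (0, 10)+(16, 10)]
2. M_y = 10  [2·M = A+B = (0, 10)+(16, 10)]
   so M = (8, 10)
3. N_x = 33/2  [2·N = B+C = (16, 10)+(17, 11)]
4. N_y = 21/2  [2·N = B+C = (16, 10)+(17, 11)]
   so N = (33/2, 21/2)

M = (8, 10)
N = (33/2, 21/2)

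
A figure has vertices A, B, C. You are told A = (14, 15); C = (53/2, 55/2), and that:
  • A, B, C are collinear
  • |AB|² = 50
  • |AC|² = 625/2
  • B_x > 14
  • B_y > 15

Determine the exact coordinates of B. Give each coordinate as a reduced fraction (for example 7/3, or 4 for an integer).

1. B_x = 19  [[A, B, C are collinear ⇒ 25/2x-25/2y+25/2=0] ∩ [|B−(14, 15)|²=50]]
2. B_y = 20  [[A, B, C are collinear ⇒ 25/2x-25/2y+25/2=0] ∩ [|B−(14, 15)|²=50]]
   so B = (19, 20)

B = (19, 20)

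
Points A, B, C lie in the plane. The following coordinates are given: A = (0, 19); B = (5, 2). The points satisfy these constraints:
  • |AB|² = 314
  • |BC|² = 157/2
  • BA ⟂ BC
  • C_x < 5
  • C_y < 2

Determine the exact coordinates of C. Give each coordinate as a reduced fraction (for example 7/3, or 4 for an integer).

C = (-7/2, -1/2)

1. C_x = -7/2  [[BA ⟂ BC ⇒ -5x+17y-9=0] ∩ [|C−(5, 2)|²=157/2]]
2. C_y = -1/2  [[BA ⟂ BC ⇒ -5x+17y-9=0] ∩ [|C−(5, 2)|²=157/2]]
   so C = (-7/2, -1/2)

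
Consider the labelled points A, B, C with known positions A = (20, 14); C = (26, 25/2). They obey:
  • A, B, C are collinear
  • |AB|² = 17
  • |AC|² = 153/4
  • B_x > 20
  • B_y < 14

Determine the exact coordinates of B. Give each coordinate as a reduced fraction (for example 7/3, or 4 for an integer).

1. B_x = 24  [[A, B, C are collinear ⇒ -3/2x-6y+114=0] ∩ [|B−(20, 14)|²=17]]
2. B_y = 13  [[A, B, C are collinear ⇒ -3/2x-6y+114=0] ∩ [|B−(20, 14)|²=17]]
   so B = (24, 13)

B = (24, 13)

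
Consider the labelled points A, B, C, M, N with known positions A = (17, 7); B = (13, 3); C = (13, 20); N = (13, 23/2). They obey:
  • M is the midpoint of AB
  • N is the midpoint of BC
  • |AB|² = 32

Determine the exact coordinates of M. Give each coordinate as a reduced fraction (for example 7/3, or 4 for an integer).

M = (15, 5)

1. M_x = 15  [2·M = A+B = (17, 7)+(13, 3)]
2. M_y = 5  [2·M = A+B = (17, 7)+(13, 3)]
   so M = (15, 5)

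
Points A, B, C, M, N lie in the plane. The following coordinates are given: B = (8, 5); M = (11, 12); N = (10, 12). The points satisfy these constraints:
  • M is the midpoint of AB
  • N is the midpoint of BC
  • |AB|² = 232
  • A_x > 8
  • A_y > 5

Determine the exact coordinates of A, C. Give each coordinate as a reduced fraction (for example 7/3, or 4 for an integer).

1. A_x = 14  [A = 2·M−B = 2·(11, 12)−(8, 5)]
2. A_y = 19  [A = 2·M−B = 2·(11, 12)−(8, 5)]
   so A = (14, 19)
3. C_x = 12  [C = 2·N−B = 2·(10, 12)−(8, 5)]
4. C_y = 19  [C = 2·N−B = 2·(10, 12)−(8, 5)]
   so C = (12, 19)

A = (14, 19)
C = (12, 19)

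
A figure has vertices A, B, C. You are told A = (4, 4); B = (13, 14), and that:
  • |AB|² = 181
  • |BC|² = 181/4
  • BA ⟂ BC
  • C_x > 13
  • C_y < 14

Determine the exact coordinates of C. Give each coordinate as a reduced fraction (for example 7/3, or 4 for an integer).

C = (18, 19/2)

1. C_x = 18  [[BA ⟂ BC ⇒ -9x-10y+257=0] ∩ [|C−(13, 14)|²=181/4]]
2. C_y = 19/2  [[BA ⟂ BC ⇒ -9x-10y+257=0] ∩ [|C−(13, 14)|²=181/4]]
   so C = (18, 19/2)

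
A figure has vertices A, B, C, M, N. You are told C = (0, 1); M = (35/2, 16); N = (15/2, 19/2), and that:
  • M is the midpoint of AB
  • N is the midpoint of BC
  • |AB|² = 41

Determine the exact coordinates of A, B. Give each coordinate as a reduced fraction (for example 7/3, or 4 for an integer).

1. B_x = 15  [B = 2·N−C = 2·(15/2, 19/2)−(0, 1)]
2. B_y = 18  [B = 2·N−C = 2·(15/2, 19/2)−(0, 1)]
   so B = (15, 18)
3. A_x = 20  [A = 2·M−B = 2·(35/2, 16)−(15, 18)]
4. A_y = 14  [A = 2·M−B = 2·(35/2, 16)−(15, 18)]
   so A = (20, 14)

A = (20, 14)
B = (15, 18)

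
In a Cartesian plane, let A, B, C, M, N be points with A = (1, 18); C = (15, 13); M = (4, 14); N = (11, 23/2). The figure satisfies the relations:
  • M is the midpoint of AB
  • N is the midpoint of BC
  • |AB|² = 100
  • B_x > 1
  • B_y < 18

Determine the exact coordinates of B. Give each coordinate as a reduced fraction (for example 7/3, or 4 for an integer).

B = (7, 10)

1. B_x = 7  [B = 2·M−A = 2·(4, 14)−(1, 18)]
2. B_y = 10  [B = 2·M−A = 2·(4, 14)−(1, 18)]
   so B = (7, 10)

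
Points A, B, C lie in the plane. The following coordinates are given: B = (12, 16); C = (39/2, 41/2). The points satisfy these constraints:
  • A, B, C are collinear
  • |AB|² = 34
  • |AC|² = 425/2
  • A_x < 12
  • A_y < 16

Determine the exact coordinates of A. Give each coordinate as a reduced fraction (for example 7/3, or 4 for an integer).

1. A_x = 7  [[A, B, C are collinear ⇒ -9/2x+15/2y-66=0] ∩ [|A−(12, 16)|²=34]]
2. A_y = 13  [[A, B, C are collinear ⇒ -9/2x+15/2y-66=0] ∩ [|A−(12, 16)|²=34]]
   so A = (7, 13)

A = (7, 13)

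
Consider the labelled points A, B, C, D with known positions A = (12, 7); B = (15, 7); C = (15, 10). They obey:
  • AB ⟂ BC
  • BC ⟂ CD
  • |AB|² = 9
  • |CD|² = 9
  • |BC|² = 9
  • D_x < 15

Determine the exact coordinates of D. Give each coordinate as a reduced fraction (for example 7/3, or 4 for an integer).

D = (12, 10)

1. D_x = 12  [[BC ⟂ CD ⇒ 3y-30=0] ∩ [|D−(15, 10)|²=9]]
2. D_y = 10  [[BC ⟂ CD ⇒ 3y-30=0] ∩ [|D−(15, 10)|²=9]]
   so D = (12, 10)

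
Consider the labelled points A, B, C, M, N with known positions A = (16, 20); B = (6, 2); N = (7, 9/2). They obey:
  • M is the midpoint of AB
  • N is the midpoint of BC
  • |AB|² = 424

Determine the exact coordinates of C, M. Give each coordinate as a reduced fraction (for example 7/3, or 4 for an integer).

1. M_x = 11  [2·M = A+B = (16, 20)+(6, 2)]
2. M_y = 11  [2·M = A+B = (16, 20)+(6, 2)]
   so M = (11, 11)
3. C_x = 8  [C = 2·N−B = 2·(7, 9/2)−(6, 2)]
4. C_y = 7  [C = 2·N−B = 2·(7, 9/2)−(6, 2)]
   so C = (8, 7)

C = (8, 7)
M = (11, 11)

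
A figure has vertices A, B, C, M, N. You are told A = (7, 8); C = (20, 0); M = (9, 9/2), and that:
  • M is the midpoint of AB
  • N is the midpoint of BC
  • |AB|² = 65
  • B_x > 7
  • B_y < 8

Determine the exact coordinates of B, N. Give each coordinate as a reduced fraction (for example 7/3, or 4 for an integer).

B = (11, 1)
N = (31/2, 1/2)

1. B_x = 11  [B = 2·M−A = 2·(9, 9/2)−(7, 8)]
2. B_y = 1  [B = 2·M−A = 2·(9, 9/2)−(7, 8)]
   so B = (11, 1)
3. N_x = 31/2  [2·N = B+C = (11, 1)+(20, 0)]
4. N_y = 1/2  [2·N = B+C = (11, 1)+(20, 0)]
   so N = (31/2, 1/2)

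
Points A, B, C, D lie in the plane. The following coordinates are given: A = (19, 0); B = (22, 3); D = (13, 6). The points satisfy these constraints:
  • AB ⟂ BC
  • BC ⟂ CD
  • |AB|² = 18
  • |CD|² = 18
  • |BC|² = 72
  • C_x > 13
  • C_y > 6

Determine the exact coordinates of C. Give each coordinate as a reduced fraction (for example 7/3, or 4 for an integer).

1. C_x = 16  [[AB ⟂ BC ⇒ 3x+3y-75=0] ∩ [|C−(13, 6)|²=18]]
2. C_y = 9  [[AB ⟂ BC ⇒ 3x+3y-75=0] ∩ [|C−(13, 6)|²=18]]
   so C = (16, 9)

C = (16, 9)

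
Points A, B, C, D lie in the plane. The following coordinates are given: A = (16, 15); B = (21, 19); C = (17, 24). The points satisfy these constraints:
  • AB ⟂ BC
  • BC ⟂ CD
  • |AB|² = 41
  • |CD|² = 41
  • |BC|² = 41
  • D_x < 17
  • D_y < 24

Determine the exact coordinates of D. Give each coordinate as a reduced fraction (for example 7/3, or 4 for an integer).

D = (12, 20)

1. D_x = 12  [[BC ⟂ CD ⇒ -4x+5y-52=0] ∩ [|D−(17, 24)|²=41]]
2. D_y = 20  [[BC ⟂ CD ⇒ -4x+5y-52=0] ∩ [|D−(17, 24)|²=41]]
   so D = (12, 20)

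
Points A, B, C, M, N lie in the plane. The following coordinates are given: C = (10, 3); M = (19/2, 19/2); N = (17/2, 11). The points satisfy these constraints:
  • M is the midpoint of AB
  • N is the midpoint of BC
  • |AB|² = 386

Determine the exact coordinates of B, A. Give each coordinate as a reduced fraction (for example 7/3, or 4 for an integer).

1. B_x = 7  [B = 2·N−C = 2·(17/2, 11)−(10, 3)]
2. B_y = 19  [B = 2·N−C = 2·(17/2, 11)−(10, 3)]
   so B = (7, 19)
3. A_x = 12  [A = 2·M−B = 2·(19/2, 19/2)−(7, 19)]
4. A_y = 0  [A = 2·M−B = 2·(19/2, 19/2)−(7, 19)]
   so A = (12, 0)

B = (7, 19)
A = (12, 0)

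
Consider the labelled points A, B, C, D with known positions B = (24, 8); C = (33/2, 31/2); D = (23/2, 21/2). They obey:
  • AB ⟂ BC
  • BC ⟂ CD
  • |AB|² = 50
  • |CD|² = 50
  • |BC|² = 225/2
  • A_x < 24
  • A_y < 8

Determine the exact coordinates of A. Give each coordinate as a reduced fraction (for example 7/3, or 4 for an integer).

1. A_x = 19  [[AB ⟂ BC ⇒ 15/2x-15/2y-120=0] ∩ [|A−(24, 8)|²=50]]
2. A_y = 3  [[AB ⟂ BC ⇒ 15/2x-15/2y-120=0] ∩ [|A−(24, 8)|²=50]]
   so A = (19, 3)

A = (19, 3)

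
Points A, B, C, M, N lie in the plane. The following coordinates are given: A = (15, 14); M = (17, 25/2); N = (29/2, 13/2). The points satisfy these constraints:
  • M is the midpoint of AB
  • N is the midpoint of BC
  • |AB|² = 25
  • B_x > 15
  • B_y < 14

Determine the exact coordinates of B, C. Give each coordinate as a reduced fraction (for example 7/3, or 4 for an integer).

B = (19, 11)
C = (10, 2)

1. B_x = 19  [B = 2·M−A = 2·(17, 25/2)−(15, 14)]
2. B_y = 11  [B = 2·M−A = 2·(17, 25/2)−(15, 14)]
   so B = (19, 11)
3. C_x = 10  [C = 2·N−B = 2·(29/2, 13/2)−(19, 11)]
4. C_y = 2  [C = 2·N−B = 2·(29/2, 13/2)−(19, 11)]
   so C = (10, 2)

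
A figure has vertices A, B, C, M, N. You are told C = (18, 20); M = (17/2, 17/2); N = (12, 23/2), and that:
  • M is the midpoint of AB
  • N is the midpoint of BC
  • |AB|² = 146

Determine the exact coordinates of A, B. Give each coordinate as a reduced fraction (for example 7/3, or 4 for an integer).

1. B_x = 6  [B = 2·N−C = 2·(12, 23/2)−(18, 20)]
2. B_y = 3  [B = 2·N−C = 2·(12, 23/2)−(18, 20)]
   so B = (6, 3)
3. A_x = 11  [A = 2·M−B = 2·(17/2, 17/2)−(6, 3)]
4. A_y = 14  [A = 2·M−B = 2·(17/2, 17/2)−(6, 3)]
   so A = (11, 14)

A = (11, 14)
B = (6, 3)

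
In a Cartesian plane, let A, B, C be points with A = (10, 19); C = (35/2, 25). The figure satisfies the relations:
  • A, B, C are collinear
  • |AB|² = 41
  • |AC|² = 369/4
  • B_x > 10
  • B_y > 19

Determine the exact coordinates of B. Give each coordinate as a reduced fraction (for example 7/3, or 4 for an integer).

B = (15, 23)

1. B_x = 15  [[A, B, C are collinear ⇒ 6x-15/2y+165/2=0] ∩ [|B−(10, 19)|²=41]]
2. B_y = 23  [[A, B, C are collinear ⇒ 6x-15/2y+165/2=0] ∩ [|B−(10, 19)|²=41]]
   so B = (15, 23)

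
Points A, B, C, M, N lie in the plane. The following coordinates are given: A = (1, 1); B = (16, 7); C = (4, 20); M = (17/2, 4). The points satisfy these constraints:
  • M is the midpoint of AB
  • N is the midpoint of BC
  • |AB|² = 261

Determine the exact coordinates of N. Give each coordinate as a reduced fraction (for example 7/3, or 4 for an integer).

1. N_x = 10  [2·N = B+C = (16, 7)+(4, 20)]
2. N_y = 27/2  [2·N = B+C = (16, 7)+(4, 20)]
   so N = (10, 27/2)

N = (10, 27/2)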